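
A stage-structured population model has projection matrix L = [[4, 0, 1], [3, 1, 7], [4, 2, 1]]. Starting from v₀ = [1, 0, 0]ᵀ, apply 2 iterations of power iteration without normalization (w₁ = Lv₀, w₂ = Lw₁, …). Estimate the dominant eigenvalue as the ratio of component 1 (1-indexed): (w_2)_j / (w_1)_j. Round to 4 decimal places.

w1 = Lv₀ = (4·1 + 0·0 + 1·0; 3·1 + 1·0 + 7·0; 4·1 + 2·0 + 1·0) = (4, 3, 4)
w2 = Lw1 = (4·4 + 0·3 + 1·4; 3·4 + 1·3 + 7·4; 4·4 + 2·3 + 1·4) = (20, 43, 26)
Ratio at component: 20 / 4 = 5.0000

λ ≈ 5.0000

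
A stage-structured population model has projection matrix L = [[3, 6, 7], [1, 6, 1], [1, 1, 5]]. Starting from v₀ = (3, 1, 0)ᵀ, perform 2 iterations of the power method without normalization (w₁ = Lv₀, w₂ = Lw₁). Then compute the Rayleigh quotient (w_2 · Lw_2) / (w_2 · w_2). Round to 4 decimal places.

w1 = Lv₀ = (15, 9, 4)
w2 = Lw1 = (127, 73, 44)
Lw2 = (1127, 609, 420)
w2·Lw2 = 127·1127 + 73·609 + 44·420 = 206066; w2·w2 = 127·127 + 73·73 + 44·44 = 23394
λ ≈ 206066/23394 = 8.8085

8.8085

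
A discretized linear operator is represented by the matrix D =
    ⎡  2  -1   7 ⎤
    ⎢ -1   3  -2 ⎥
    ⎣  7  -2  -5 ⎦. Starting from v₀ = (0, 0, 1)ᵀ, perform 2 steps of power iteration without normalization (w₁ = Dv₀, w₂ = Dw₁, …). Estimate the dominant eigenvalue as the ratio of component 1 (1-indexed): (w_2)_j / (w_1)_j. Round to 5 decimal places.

w1 = Dv₀ = (2·0 + (-1)·0 + 7·1; (-1)·0 + 3·0 + (-2)·1; 7·0 + (-2)·0 + (-5)·1) = (7, -2, -5)
w2 = Dw1 = (2·7 + (-1)·(-2) + 7·(-5); (-1)·7 + 3·(-2) + (-2)·(-5); 7·7 + (-2)·(-2) + (-5)·(-5)) = (-19, -3, 78)
Ratio at component: -19 / 7 = -2.71429

-2.71429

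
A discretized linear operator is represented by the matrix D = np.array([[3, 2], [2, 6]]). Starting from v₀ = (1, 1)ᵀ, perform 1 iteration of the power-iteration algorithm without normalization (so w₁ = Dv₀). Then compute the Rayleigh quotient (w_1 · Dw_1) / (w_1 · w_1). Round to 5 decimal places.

w1 = Dv₀ = (3·1 + 2·1; 2·1 + 6·1) = (5, 8)
Dw1 = (31, 58)
w1·Dw1 = 5·31 + 8·58 = 619; w1·w1 = 5·5 + 8·8 = 89
λ ≈ 619/89 = 6.95506

λ ≈ 6.95506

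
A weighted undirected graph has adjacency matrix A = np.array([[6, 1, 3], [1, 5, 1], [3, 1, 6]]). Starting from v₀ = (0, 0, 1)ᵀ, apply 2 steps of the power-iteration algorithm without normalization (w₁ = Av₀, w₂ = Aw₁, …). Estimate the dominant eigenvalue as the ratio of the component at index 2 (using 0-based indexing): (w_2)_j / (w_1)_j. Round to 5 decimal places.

7.66667

w1 = Av₀ = (3, 1, 6)
w2 = Aw1 = (37, 14, 46)
Ratio at component: 46 / 6 = 7.66667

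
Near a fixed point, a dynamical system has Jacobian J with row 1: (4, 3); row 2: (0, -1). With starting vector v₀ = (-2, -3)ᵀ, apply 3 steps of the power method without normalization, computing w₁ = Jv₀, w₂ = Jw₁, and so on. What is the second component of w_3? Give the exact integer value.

3

w1 = Jv₀ = (4·(-2) + 3·(-3); 0·(-2) + (-1)·(-3)) = (-17, 3)
w2 = Jw1 = (4·(-17) + 3·3; 0·(-17) + (-1)·3) = (-59, -3)
w3 = Jw2 = (-245, 3)
The requested component of w3 is 3.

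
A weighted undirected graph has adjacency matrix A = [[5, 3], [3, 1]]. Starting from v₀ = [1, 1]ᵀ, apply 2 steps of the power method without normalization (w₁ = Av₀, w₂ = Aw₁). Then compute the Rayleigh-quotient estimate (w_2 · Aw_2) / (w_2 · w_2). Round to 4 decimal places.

6.6055

w1 = Av₀ = (8, 4)
w2 = Aw1 = (52, 28)
Aw2 = (344, 184)
w2·Aw2 = 52·344 + 28·184 = 23040; w2·w2 = 52·52 + 28·28 = 3488
λ ≈ 23040/3488 = 6.6055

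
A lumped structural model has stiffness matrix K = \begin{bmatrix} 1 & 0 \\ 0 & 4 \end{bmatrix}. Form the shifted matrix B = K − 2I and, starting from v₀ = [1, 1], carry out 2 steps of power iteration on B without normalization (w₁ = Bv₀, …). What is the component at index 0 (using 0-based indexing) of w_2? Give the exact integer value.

B = K − 2I has rows (-1, 0); (0, 2)
w1 = Bv₀ = (-1, 2)
w2 = Bw1 = (1, 4)
Requested component of w2: 1

1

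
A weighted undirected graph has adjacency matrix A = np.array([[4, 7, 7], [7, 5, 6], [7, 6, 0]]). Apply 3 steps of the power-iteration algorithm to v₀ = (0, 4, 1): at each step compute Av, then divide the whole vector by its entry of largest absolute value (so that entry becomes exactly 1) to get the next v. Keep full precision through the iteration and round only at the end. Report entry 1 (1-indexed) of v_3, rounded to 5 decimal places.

0.99632

Av0 = (35.000000, 26.000000, 24.000000); divide by 35.000000 → v1 = (1.000000, 0.742857, 0.685714)
Av1 = (14.000000, 14.828571, 11.457143); divide by 14.828571 → v2 = (0.944123, 1.000000, 0.772640)
Av2 = (16.184971, 16.244701, 12.608863); divide by 16.244701 → v3 = (0.996323, 1.000000, 0.776183)
Requested entry of v3: 8400/8431 = 0.99632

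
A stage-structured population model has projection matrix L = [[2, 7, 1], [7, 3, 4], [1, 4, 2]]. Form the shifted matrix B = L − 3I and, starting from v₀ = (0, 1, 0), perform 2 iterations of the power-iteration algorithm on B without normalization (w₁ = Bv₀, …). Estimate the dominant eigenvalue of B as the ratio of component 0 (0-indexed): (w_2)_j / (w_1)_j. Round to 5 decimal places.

μ ≈ -0.42857

B = L − 3I has rows (-1, 7, 1); (7, 0, 4); (1, 4, -1)
w1 = Bv₀ = ((-1)·0 + 7·1 + 1·0; 7·0 + 0·1 + 4·0; 1·0 + 4·1 + (-1)·0) = (7, 0, 4)
w2 = Bw1 = ((-1)·7 + 7·0 + 1·4; 7·7 + 0·0 + 4·4; 1·7 + 4·0 + (-1)·4) = (-3, 65, 3)
Ratio: -3/7 = -0.42857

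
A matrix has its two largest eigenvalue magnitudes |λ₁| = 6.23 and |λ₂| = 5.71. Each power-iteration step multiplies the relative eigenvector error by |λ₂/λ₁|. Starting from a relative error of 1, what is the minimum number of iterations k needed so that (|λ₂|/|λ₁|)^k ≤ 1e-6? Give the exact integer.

|λ₂/λ₁| = 5.71/6.23 = 0.91653
Need k ≥ ln(1e-6) / ln(0.91653) = -13.8155 / -0.0872 ≈ 158.512
Smallest integer k satisfying the bound: 159

159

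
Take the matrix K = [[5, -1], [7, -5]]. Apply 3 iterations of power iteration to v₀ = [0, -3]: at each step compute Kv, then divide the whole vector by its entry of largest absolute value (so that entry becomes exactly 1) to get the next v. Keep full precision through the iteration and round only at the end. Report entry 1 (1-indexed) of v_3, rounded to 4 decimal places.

Kv0 = (3.00000, 15.00000); divide by 15.00000 → v1 = (0.20000, 1.00000)
Kv1 = (0.00000, -3.60000); divide by -3.60000 → v2 = (0.00000, 1.00000)
Kv2 = (-1.00000, -5.00000); divide by -5.00000 → v3 = (0.20000, 1.00000)
Requested entry of v3: 54/270 = 0.2000

0.2000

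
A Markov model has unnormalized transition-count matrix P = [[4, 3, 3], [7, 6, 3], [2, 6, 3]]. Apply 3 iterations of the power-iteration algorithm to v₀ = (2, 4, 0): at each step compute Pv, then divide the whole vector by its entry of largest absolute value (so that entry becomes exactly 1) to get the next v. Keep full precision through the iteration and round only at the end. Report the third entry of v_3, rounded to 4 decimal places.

Pv0 = (20.00000, 38.00000, 28.00000); divide by 38.00000 → v1 = (0.52632, 1.00000, 0.73684)
Pv1 = (7.31579, 11.89474, 9.26316); divide by 11.89474 → v2 = (0.61504, 1.00000, 0.77876)
Pv2 = (7.79646, 12.64159, 9.56637); divide by 12.64159 → v3 = (0.61673, 1.00000, 0.75674)
Requested entry of v3: 4324/5714 = 0.7567

0.7567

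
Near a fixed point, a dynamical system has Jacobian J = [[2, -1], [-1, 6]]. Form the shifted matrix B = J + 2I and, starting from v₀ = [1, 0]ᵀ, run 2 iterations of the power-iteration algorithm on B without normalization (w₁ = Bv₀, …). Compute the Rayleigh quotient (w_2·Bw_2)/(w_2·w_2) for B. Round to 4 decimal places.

6.2725

B = J + 2I has rows (4, -1); (-1, 8)
w1 = Bv₀ = (4, -1)
w2 = Bw1 = (17, -12)
Bw2 = (80, -113)
w2·Bw2 = 2716; w2·w2 = 433; μ ≈ 2716/433 = 6.2725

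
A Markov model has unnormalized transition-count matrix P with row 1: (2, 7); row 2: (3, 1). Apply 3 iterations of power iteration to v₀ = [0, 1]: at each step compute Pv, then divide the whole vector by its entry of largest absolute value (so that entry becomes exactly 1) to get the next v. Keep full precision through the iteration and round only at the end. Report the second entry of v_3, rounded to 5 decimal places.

Pv0 = (7.000000, 1.000000); divide by 7.000000 → v1 = (1.000000, 0.142857)
Pv1 = (3.000000, 3.142857); divide by 3.142857 → v2 = (0.954545, 1.000000)
Pv2 = (8.909091, 3.863636); divide by 8.909091 → v3 = (1.000000, 0.433673)
Requested entry of v3: 85/196 = 0.43367

0.43367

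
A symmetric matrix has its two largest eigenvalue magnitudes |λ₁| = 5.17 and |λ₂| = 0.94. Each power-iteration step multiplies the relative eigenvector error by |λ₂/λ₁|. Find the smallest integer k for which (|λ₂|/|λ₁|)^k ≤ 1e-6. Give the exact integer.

|λ₂/λ₁| = 0.94/5.17 = 0.18182
Need k ≥ ln(1e-6) / ln(0.18182) = -13.8155 / -1.7047 ≈ 8.104
Smallest integer k satisfying the bound: 9

9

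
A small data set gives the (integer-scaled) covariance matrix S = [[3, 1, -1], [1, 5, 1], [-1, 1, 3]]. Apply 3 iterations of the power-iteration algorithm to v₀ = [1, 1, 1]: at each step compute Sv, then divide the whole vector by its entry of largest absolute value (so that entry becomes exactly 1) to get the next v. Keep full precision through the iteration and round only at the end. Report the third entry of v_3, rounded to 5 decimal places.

Sv0 = (3.000000, 7.000000, 3.000000); divide by 7.000000 → v1 = (0.428571, 1.000000, 0.428571)
Sv1 = (1.857143, 5.857143, 1.857143); divide by 5.857143 → v2 = (0.317073, 1.000000, 0.317073)
Sv2 = (1.634146, 5.634146, 1.634146); divide by 5.634146 → v3 = (0.290043, 1.000000, 0.290043)
Requested entry of v3: 67/231 = 0.29004

0.29004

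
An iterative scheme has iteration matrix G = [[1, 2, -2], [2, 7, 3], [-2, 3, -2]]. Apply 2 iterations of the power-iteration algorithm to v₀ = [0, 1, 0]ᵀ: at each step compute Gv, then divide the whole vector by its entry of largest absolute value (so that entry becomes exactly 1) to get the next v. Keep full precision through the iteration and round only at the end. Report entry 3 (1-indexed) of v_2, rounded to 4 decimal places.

Gv0 = (2.00000, 7.00000, 3.00000); divide by 7.00000 → v1 = (0.28571, 1.00000, 0.42857)
Gv1 = (1.42857, 8.85714, 1.57143); divide by 8.85714 → v2 = (0.16129, 1.00000, 0.17742)
Requested entry of v2: 11/62 = 0.1774

0.1774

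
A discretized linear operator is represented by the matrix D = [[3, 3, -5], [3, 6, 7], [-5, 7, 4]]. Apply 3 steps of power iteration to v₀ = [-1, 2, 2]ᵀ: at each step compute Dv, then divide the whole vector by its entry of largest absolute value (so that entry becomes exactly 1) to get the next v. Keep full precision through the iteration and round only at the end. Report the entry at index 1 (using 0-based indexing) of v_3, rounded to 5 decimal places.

0.97627

Dv0 = (-7.000000, 23.000000, 27.000000); divide by 27.000000 → v1 = (-0.259259, 0.851852, 1.000000)
Dv1 = (-3.222222, 11.333333, 11.259259); divide by 11.333333 → v2 = (-0.284314, 1.000000, 0.993464)
Dv2 = (-2.820261, 12.101307, 12.395425); divide by 12.395425 → v3 = (-0.227524, 0.976272, 1.000000)
Requested entry of v3: 3703/3793 = 0.97627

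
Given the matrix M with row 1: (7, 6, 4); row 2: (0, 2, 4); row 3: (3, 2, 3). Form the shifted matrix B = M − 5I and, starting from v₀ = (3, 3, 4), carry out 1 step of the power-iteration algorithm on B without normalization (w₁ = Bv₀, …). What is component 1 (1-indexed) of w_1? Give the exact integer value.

B = M − 5I has rows (2, 6, 4); (0, -3, 4); (3, 2, -2)
w1 = Bv₀ = (2·3 + 6·3 + 4·4; 0·3 + (-3)·3 + 4·4; 3·3 + 2·3 + (-2)·4) = (40, 7, 7)
Requested component of w1: 40

40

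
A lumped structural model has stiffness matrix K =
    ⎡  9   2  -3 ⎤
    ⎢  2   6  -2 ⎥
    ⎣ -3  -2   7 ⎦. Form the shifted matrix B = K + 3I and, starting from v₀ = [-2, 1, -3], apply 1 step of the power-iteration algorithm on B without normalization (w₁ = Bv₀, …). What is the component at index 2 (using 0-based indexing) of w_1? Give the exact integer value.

B = K + 3I has rows (12, 2, -3); (2, 9, -2); (-3, -2, 10)
w1 = Bv₀ = (-13, 11, -26)
Requested component of w1: -26

-26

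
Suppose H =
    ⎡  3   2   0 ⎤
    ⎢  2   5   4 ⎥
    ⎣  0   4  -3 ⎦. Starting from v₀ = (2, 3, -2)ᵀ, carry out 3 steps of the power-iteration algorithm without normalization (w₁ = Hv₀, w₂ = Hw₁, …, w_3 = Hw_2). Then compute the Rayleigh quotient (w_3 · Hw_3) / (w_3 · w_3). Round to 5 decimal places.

w1 = Hv₀ = (12, 11, 18)
w2 = Hw1 = (58, 151, -10)
w3 = Hw2 = (476, 831, 634)
Hw3 = (3090, 7643, 1422)
w3·Hw3 = 476·3090 + 831·7643 + 634·1422 = 8723721; w3·w3 = 476·476 + 831·831 + 634·634 = 1319093
λ ≈ 8723721/1319093 = 6.61342

6.61342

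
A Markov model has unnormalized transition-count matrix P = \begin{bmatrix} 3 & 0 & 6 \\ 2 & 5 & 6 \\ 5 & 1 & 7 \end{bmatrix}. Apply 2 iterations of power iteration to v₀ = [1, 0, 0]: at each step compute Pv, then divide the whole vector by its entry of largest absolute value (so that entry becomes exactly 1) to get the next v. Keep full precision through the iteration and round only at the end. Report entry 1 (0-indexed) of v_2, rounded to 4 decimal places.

Pv0 = (3.00000, 2.00000, 5.00000); divide by 5.00000 → v1 = (0.60000, 0.40000, 1.00000)
Pv1 = (7.80000, 9.20000, 10.40000); divide by 10.40000 → v2 = (0.75000, 0.88462, 1.00000)
Requested entry of v2: 46/52 = 0.8846

0.8846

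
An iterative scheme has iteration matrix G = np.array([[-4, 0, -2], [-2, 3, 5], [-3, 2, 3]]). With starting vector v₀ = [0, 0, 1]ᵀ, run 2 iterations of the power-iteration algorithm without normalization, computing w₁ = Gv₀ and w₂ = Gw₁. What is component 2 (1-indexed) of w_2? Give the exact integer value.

w1 = Gv₀ = ((-4)·0 + 0·0 + (-2)·1; (-2)·0 + 3·0 + 5·1; (-3)·0 + 2·0 + 3·1) = (-2, 5, 3)
w2 = Gw1 = ((-4)·(-2) + 0·5 + (-2)·3; (-2)·(-2) + 3·5 + 5·3; (-3)·(-2) + 2·5 + 3·3) = (2, 34, 25)
The requested component of w2 is 34.

34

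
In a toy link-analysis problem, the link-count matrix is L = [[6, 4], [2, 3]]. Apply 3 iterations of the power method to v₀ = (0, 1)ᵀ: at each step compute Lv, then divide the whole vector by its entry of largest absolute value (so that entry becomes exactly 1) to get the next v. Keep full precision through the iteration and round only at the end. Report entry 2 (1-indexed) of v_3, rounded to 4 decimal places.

Lv0 = (4.00000, 3.00000); divide by 4.00000 → v1 = (1.00000, 0.75000)
Lv1 = (9.00000, 4.25000); divide by 9.00000 → v2 = (1.00000, 0.47222)
Lv2 = (7.88889, 3.41667); divide by 7.88889 → v3 = (1.00000, 0.43310)
Requested entry of v3: 123/284 = 0.4331

0.4331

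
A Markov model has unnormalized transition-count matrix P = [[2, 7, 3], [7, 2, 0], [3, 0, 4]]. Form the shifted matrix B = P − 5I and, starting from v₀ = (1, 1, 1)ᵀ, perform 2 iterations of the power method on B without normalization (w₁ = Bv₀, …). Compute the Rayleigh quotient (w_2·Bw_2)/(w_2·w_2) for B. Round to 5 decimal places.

B = P − 5I has rows (-3, 7, 3); (7, -3, 0); (3, 0, -1)
w1 = Bv₀ = ((-3)·1 + 7·1 + 3·1; 7·1 + (-3)·1 + 0·1; 3·1 + 0·1 + (-1)·1) = (7, 4, 2)
w2 = Bw1 = ((-3)·7 + 7·4 + 3·2; 7·7 + (-3)·4 + 0·2; 3·7 + 0·4 + (-1)·2) = (13, 37, 19)
Bw2 = (277, -20, 20)
w2·Bw2 = 3241; w2·w2 = 1899; μ ≈ 3241/1899 = 1.70669

1.70669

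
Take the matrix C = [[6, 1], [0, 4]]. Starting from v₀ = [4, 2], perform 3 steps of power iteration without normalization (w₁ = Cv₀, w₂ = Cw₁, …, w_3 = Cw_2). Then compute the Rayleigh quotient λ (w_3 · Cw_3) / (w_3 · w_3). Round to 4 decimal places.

w1 = Cv₀ = (6·4 + 1·2; 0·4 + 4·2) = (26, 8)
w2 = Cw1 = (6·26 + 1·8; 0·26 + 4·8) = (164, 32)
w3 = Cw2 = (1016, 128)
Cw3 = (6224, 512)
w3·Cw3 = 1016·6224 + 128·512 = 6389120; w3·w3 = 1016·1016 + 128·128 = 1048640
λ ≈ 6389120/1048640 = 6.0928

λ ≈ 6.0928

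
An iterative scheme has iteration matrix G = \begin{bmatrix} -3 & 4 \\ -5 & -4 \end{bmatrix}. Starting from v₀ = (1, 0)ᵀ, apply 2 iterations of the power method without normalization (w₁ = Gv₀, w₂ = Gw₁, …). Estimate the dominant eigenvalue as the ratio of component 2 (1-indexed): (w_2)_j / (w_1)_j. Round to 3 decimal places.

w1 = Gv₀ = ((-3)·1 + 4·0; (-5)·1 + (-4)·0) = (-3, -5)
w2 = Gw1 = ((-3)·(-3) + 4·(-5); (-5)·(-3) + (-4)·(-5)) = (-11, 35)
Ratio at component: 35 / -5 = -7.000

λ ≈ -7.000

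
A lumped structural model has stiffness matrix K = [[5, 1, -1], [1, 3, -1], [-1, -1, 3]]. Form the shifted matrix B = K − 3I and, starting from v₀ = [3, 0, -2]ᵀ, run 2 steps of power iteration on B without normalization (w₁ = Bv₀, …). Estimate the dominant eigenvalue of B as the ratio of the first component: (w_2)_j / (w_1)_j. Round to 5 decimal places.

3.00000

B = K − 3I has rows (2, 1, -1); (1, 0, -1); (-1, -1, 0)
w1 = Bv₀ = (2·3 + 1·0 + (-1)·(-2); 1·3 + 0·0 + (-1)·(-2); (-1)·3 + (-1)·0 + 0·(-2)) = (8, 5, -3)
w2 = Bw1 = (2·8 + 1·5 + (-1)·(-3); 1·8 + 0·5 + (-1)·(-3); (-1)·8 + (-1)·5 + 0·(-3)) = (24, 11, -13)
Ratio: 24/8 = 3.00000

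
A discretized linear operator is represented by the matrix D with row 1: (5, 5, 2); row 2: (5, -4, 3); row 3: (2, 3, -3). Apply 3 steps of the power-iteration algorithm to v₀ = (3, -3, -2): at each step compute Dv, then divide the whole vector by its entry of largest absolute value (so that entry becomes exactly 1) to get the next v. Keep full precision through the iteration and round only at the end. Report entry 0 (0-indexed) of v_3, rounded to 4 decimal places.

0.0740

Dv0 = (-4.00000, 21.00000, 3.00000); divide by 21.00000 → v1 = (-0.19048, 1.00000, 0.14286)
Dv1 = (4.33333, -4.52381, 2.19048); divide by -4.52381 → v2 = (-0.95789, 1.00000, -0.48421)
Dv2 = (-0.75789, -10.24211, 2.53684); divide by -10.24211 → v3 = (0.07400, 1.00000, -0.24769)
Requested entry of v3: 72/973 = 0.0740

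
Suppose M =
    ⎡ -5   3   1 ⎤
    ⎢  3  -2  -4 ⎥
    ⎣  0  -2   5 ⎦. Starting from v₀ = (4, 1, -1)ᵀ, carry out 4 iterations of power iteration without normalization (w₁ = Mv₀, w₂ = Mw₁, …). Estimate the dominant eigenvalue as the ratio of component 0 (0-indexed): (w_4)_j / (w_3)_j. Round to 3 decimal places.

-7.351

w1 = Mv₀ = (-18, 14, -7)
w2 = Mw1 = (125, -54, -63)
w3 = Mw2 = (-850, 735, -207)
w4 = Mw3 = (6248, -3192, -2505)
Ratio at component: 6248 / -850 = -7.351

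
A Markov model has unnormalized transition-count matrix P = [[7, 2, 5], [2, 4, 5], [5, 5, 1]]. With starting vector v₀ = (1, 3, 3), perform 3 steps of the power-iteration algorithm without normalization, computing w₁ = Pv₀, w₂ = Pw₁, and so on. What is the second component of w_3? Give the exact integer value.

w1 = Pv₀ = (7·1 + 2·3 + 5·3; 2·1 + 4·3 + 5·3; 5·1 + 5·3 + 1·3) = (28, 29, 23)
w2 = Pw1 = (7·28 + 2·29 + 5·23; 2·28 + 4·29 + 5·23; 5·28 + 5·29 + 1·23) = (369, 287, 308)
w3 = Pw2 = (4697, 3426, 3588)
The requested component of w3 is 3426.

3426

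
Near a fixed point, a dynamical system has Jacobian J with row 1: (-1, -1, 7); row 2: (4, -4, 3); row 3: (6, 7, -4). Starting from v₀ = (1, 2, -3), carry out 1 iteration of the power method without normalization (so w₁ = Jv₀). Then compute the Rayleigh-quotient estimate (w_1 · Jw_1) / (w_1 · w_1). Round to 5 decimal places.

-10.48954

w1 = Jv₀ = ((-1)·1 + (-1)·2 + 7·(-3); 4·1 + (-4)·2 + 3·(-3); 6·1 + 7·2 + (-4)·(-3)) = (-24, -13, 32)
Jw1 = (261, 52, -363)
w1·Jw1 = (-24)·261 + (-13)·52 + 32·(-363) = -18556; w1·w1 = (-24)·(-24) + (-13)·(-13) + 32·32 = 1769
λ ≈ -18556/1769 = -10.48954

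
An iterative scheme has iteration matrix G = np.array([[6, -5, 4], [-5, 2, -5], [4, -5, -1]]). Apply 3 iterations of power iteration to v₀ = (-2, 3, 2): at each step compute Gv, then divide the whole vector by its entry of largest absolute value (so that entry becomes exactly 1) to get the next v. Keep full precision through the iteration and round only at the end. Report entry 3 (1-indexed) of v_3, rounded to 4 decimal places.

0.6971

Gv0 = (-19.00000, 6.00000, -25.00000); divide by -25.00000 → v1 = (0.76000, -0.24000, 1.00000)
Gv1 = (9.76000, -9.28000, 3.24000); divide by 9.76000 → v2 = (1.00000, -0.95082, 0.33197)
Gv2 = (12.08197, -8.56148, 8.42213); divide by 12.08197 → v3 = (1.00000, -0.70862, 0.69708)
Requested entry of v3: -2055/-2948 = 0.6971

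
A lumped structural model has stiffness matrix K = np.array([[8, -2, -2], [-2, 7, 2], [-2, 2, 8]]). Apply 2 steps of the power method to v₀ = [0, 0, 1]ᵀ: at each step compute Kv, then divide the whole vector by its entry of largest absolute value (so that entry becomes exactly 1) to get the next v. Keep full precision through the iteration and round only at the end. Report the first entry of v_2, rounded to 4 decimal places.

-0.5000

Kv0 = (-2.00000, 2.00000, 8.00000); divide by 8.00000 → v1 = (-0.25000, 0.25000, 1.00000)
Kv1 = (-4.50000, 4.25000, 9.00000); divide by 9.00000 → v2 = (-0.50000, 0.47222, 1.00000)
Requested entry of v2: -36/72 = -0.5000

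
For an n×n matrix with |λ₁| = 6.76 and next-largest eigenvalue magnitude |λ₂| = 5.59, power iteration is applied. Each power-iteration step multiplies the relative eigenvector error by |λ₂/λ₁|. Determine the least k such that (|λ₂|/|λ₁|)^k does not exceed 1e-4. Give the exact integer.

|λ₂/λ₁| = 5.59/6.76 = 0.82692
Need k ≥ ln(1e-4) / ln(0.82692) = -9.2103 / -0.1900 ≈ 48.464
Smallest integer k satisfying the bound: 49

49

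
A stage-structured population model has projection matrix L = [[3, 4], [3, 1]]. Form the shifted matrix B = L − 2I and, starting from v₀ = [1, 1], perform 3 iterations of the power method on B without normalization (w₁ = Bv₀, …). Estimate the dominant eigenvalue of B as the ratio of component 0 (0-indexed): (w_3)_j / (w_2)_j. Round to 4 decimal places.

μ ≈ 5.0000

B = L − 2I has rows (1, 4); (3, -1)
w1 = Bv₀ = (1·1 + 4·1; 3·1 + (-1)·1) = (5, 2)
w2 = Bw1 = (1·5 + 4·2; 3·5 + (-1)·2) = (13, 13)
w3 = Bw2 = (65, 26)
Ratio: 65/13 = 5.0000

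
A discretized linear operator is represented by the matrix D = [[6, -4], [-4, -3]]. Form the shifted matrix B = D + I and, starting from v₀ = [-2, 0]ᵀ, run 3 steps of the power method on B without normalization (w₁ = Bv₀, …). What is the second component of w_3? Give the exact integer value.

B = D + I has rows (7, -4); (-4, -2)
w1 = Bv₀ = (-14, 8)
w2 = Bw1 = (-130, 40)
w3 = Bw2 = (-1070, 440)
Requested component of w3: 440

440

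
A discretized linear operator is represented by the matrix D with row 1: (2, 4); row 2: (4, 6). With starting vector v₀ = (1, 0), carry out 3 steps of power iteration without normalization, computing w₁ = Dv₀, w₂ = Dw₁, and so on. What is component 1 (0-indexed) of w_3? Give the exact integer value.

272

w1 = Dv₀ = (2, 4)
w2 = Dw1 = (20, 32)
w3 = Dw2 = (168, 272)
The requested component of w3 is 272.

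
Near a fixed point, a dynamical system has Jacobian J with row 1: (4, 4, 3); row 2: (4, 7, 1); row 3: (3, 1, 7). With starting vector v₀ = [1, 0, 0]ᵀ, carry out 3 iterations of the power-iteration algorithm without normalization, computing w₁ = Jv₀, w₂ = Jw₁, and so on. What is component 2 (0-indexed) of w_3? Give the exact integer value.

w1 = Jv₀ = (4·1 + 4·0 + 3·0; 4·1 + 7·0 + 1·0; 3·1 + 1·0 + 7·0) = (4, 4, 3)
w2 = Jw1 = (4·4 + 4·4 + 3·3; 4·4 + 7·4 + 1·3; 3·4 + 1·4 + 7·3) = (41, 47, 37)
w3 = Jw2 = (463, 530, 429)
The requested component of w3 is 429.

429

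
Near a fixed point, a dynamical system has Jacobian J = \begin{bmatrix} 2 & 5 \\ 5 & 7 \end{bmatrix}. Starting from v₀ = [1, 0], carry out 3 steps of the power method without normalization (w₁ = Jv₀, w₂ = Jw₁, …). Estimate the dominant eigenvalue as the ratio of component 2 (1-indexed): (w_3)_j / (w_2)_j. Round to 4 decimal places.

w1 = Jv₀ = (2·1 + 5·0; 5·1 + 7·0) = (2, 5)
w2 = Jw1 = (2·2 + 5·5; 5·2 + 7·5) = (29, 45)
w3 = Jw2 = (283, 460)
Ratio at component: 460 / 45 = 10.2222

10.2222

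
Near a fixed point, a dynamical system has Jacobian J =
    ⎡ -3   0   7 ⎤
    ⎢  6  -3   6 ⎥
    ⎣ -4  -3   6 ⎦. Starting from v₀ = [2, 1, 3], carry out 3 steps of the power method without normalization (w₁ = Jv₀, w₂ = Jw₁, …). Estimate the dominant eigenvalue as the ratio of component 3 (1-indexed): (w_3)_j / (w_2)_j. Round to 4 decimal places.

w1 = Jv₀ = ((-3)·2 + 0·1 + 7·3; 6·2 + (-3)·1 + 6·3; (-4)·2 + (-3)·1 + 6·3) = (15, 27, 7)
w2 = Jw1 = ((-3)·15 + 0·27 + 7·7; 6·15 + (-3)·27 + 6·7; (-4)·15 + (-3)·27 + 6·7) = (4, 51, -99)
w3 = Jw2 = (-705, -723, -763)
Ratio at component: -763 / -99 = 7.7071

λ ≈ 7.7071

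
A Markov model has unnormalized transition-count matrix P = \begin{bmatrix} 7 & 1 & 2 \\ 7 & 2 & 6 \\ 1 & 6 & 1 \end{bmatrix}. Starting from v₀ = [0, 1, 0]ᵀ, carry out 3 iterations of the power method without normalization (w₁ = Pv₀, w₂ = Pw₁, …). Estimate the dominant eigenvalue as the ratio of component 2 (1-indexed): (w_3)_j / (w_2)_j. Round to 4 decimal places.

7.5532

w1 = Pv₀ = (7·0 + 1·1 + 2·0; 7·0 + 2·1 + 6·0; 1·0 + 6·1 + 1·0) = (1, 2, 6)
w2 = Pw1 = (7·1 + 1·2 + 2·6; 7·1 + 2·2 + 6·6; 1·1 + 6·2 + 1·6) = (21, 47, 19)
w3 = Pw2 = (232, 355, 322)
Ratio at component: 355 / 47 = 7.5532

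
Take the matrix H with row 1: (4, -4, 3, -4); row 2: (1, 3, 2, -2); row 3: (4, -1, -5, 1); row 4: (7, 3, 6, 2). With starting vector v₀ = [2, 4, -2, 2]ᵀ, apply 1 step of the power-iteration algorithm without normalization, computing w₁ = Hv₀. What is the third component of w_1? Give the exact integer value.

16

w1 = Hv₀ = (-22, 6, 16, 18)
The requested component of w1 is 16.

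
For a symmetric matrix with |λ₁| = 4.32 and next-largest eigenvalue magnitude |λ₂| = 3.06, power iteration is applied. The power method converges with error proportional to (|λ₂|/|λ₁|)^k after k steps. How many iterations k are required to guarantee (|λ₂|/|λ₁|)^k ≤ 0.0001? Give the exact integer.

|λ₂/λ₁| = 3.06/4.32 = 0.70833
Need k ≥ ln(0.0001) / ln(0.70833) = -9.2103 / -0.3448 ≈ 26.709
Smallest integer k satisfying the bound: 27

27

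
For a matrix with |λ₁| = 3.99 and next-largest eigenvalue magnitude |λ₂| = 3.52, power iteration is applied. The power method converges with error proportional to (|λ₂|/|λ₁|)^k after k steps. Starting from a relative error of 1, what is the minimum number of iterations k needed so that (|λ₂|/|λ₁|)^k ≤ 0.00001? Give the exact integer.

|λ₂/λ₁| = 3.52/3.99 = 0.88221
Need k ≥ ln(0.00001) / ln(0.88221) = -11.5129 / -0.1253 ≈ 91.861
Smallest integer k satisfying the bound: 92

92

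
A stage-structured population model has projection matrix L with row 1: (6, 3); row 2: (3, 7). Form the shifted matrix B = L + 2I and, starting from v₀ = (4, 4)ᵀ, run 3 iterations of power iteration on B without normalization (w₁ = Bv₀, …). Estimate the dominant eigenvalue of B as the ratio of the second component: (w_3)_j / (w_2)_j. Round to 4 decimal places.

B = L + 2I has rows (8, 3); (3, 9)
w1 = Bv₀ = (44, 48)
w2 = Bw1 = (496, 564)
w3 = Bw2 = (5660, 6564)
Ratio: 6564/564 = 11.6383

μ ≈ 11.6383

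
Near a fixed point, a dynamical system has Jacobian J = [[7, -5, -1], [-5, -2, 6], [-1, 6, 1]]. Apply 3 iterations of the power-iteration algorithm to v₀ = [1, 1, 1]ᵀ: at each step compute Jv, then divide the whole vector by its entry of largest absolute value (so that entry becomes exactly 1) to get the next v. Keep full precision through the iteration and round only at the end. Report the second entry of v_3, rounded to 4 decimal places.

Jv0 = (1.00000, -1.00000, 6.00000); divide by 6.00000 → v1 = (0.16667, -0.16667, 1.00000)
Jv1 = (1.00000, 5.50000, -0.16667); divide by 5.50000 → v2 = (0.18182, 1.00000, -0.03030)
Jv2 = (-3.69697, -3.09091, 5.78788); divide by 5.78788 → v3 = (-0.63874, -0.53403, 1.00000)
Requested entry of v3: -102/191 = -0.5340

-0.5340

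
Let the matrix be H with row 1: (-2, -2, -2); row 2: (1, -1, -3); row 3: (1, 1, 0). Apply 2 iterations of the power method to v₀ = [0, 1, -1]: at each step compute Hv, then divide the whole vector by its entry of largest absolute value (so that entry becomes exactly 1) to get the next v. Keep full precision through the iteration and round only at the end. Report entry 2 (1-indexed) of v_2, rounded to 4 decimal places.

0.8333

Hv0 = (0.00000, 2.00000, 1.00000); divide by 2.00000 → v1 = (0.00000, 1.00000, 0.50000)
Hv1 = (-3.00000, -2.50000, 1.00000); divide by -3.00000 → v2 = (1.00000, 0.83333, -0.33333)
Requested entry of v2: -5/-6 = 0.8333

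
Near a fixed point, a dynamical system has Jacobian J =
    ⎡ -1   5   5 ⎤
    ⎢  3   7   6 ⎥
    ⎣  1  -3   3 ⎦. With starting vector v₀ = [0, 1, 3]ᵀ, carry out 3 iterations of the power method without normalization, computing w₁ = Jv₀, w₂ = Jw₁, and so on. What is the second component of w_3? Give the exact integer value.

w1 = Jv₀ = ((-1)·0 + 5·1 + 5·3; 3·0 + 7·1 + 6·3; 1·0 + (-3)·1 + 3·3) = (20, 25, 6)
w2 = Jw1 = ((-1)·20 + 5·25 + 5·6; 3·20 + 7·25 + 6·6; 1·20 + (-3)·25 + 3·6) = (135, 271, -37)
w3 = Jw2 = (1035, 2080, -789)
The requested component of w3 is 2080.

2080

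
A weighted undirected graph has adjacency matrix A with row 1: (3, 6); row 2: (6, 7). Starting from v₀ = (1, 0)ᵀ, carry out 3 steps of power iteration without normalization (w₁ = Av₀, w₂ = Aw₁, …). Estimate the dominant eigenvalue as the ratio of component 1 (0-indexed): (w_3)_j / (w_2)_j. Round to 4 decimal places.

λ ≈ 11.5000

w1 = Av₀ = (3·1 + 6·0; 6·1 + 7·0) = (3, 6)
w2 = Aw1 = (3·3 + 6·6; 6·3 + 7·6) = (45, 60)
w3 = Aw2 = (495, 690)
Ratio at component: 690 / 60 = 11.5000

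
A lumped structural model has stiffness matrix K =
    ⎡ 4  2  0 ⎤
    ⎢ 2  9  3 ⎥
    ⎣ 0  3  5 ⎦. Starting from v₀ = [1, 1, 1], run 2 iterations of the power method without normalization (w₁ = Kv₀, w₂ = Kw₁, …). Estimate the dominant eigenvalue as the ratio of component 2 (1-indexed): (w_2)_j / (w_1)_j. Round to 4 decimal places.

11.5714

w1 = Kv₀ = (6, 14, 8)
w2 = Kw1 = (52, 162, 82)
Ratio at component: 162 / 14 = 11.5714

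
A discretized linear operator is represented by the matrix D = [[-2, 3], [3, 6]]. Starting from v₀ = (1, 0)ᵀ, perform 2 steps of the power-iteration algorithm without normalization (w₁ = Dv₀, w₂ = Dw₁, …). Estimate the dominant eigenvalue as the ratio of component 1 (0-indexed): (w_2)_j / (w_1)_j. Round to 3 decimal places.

4.000

w1 = Dv₀ = ((-2)·1 + 3·0; 3·1 + 6·0) = (-2, 3)
w2 = Dw1 = ((-2)·(-2) + 3·3; 3·(-2) + 6·3) = (13, 12)
Ratio at component: 12 / 3 = 4.000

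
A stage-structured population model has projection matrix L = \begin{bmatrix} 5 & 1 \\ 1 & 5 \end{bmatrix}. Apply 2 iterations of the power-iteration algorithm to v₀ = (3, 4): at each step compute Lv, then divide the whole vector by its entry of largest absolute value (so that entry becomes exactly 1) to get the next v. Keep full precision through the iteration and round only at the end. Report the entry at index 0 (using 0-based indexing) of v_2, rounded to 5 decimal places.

0.88060

Lv0 = (19.000000, 23.000000); divide by 23.000000 → v1 = (0.826087, 1.000000)
Lv1 = (5.130435, 5.826087); divide by 5.826087 → v2 = (0.880597, 1.000000)
Requested entry of v2: 118/134 = 0.88060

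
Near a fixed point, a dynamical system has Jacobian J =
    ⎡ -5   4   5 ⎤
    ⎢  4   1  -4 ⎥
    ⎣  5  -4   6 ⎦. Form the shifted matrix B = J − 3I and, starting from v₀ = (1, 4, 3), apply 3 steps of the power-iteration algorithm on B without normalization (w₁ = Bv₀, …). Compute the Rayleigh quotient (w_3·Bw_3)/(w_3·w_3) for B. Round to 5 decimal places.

μ ≈ -12.44968

B = J − 3I has rows (-8, 4, 5); (4, -2, -4); (5, -4, 3)
w1 = Bv₀ = (23, -16, -2)
w2 = Bw1 = (-258, 132, 173)
w3 = Bw2 = (3457, -1988, -1299)
Bw3 = (-42103, 23000, 21340)
w3·Bw3 = -218994731; w3·w3 = 17590394; μ ≈ -218994731/17590394 = -12.44968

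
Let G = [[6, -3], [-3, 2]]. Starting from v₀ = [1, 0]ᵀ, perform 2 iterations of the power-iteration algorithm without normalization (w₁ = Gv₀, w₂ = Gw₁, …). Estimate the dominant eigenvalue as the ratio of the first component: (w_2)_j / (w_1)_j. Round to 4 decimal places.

λ ≈ 7.5000

w1 = Gv₀ = (6, -3)
w2 = Gw1 = (45, -24)
Ratio at component: 45 / 6 = 7.5000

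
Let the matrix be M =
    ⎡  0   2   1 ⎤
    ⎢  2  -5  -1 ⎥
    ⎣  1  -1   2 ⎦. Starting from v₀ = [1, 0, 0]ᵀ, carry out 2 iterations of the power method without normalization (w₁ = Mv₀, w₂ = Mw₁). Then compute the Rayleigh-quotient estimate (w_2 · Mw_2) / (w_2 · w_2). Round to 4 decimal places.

-5.6507

w1 = Mv₀ = (0, 2, 1)
w2 = Mw1 = (5, -11, 0)
Mw2 = (-22, 65, 16)
w2·Mw2 = 5·(-22) + (-11)·65 + 0·16 = -825; w2·w2 = 5·5 + (-11)·(-11) + 0·0 = 146
λ ≈ -825/146 = -5.6507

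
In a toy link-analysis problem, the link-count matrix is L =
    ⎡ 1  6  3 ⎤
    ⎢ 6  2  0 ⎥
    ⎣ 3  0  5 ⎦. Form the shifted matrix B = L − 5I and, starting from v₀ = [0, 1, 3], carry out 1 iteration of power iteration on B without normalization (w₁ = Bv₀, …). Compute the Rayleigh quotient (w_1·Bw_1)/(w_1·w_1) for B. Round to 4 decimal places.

B = L − 5I has rows (-4, 6, 3); (6, -3, 0); (3, 0, 0)
w1 = Bv₀ = ((-4)·0 + 6·1 + 3·3; 6·0 + (-3)·1 + 0·3; 3·0 + 0·1 + 0·3) = (15, -3, 0)
Bw1 = (-78, 99, 45)
w1·Bw1 = -1467; w1·w1 = 234; μ ≈ -1467/234 = -6.2692

μ ≈ -6.2692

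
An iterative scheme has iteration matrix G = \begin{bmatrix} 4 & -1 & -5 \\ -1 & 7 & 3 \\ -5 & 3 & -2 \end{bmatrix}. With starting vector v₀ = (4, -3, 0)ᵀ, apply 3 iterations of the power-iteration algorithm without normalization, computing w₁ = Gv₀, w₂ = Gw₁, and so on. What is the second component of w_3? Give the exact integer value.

w1 = Gv₀ = (4·4 + (-1)·(-3) + (-5)·0; (-1)·4 + 7·(-3) + 3·0; (-5)·4 + 3·(-3) + (-2)·0) = (19, -25, -29)
w2 = Gw1 = (4·19 + (-1)·(-25) + (-5)·(-29); (-1)·19 + 7·(-25) + 3·(-29); (-5)·19 + 3·(-25) + (-2)·(-29)) = (246, -281, -112)
w3 = Gw2 = (1825, -2549, -1849)
The requested component of w3 is -2549.

-2549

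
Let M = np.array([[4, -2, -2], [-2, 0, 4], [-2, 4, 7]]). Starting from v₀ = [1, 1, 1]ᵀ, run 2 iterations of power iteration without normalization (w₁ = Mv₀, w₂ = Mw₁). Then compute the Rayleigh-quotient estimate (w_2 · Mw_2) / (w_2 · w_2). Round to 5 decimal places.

λ ≈ 9.83536

w1 = Mv₀ = (0, 2, 9)
w2 = Mw1 = (-22, 36, 71)
Mw2 = (-302, 328, 685)
w2·Mw2 = (-22)·(-302) + 36·328 + 71·685 = 67087; w2·w2 = (-22)·(-22) + 36·36 + 71·71 = 6821
λ ≈ 67087/6821 = 9.83536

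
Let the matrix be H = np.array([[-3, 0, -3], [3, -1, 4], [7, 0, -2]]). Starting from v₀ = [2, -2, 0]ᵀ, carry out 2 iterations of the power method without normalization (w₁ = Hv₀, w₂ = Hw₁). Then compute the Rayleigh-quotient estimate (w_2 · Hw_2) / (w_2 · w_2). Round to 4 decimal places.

λ ≈ -2.5514

w1 = Hv₀ = (-6, 8, 14)
w2 = Hw1 = (-24, 30, -70)
Hw2 = (282, -382, -28)
w2·Hw2 = (-24)·282 + 30·(-382) + (-70)·(-28) = -16268; w2·w2 = (-24)·(-24) + 30·30 + (-70)·(-70) = 6376
λ ≈ -16268/6376 = -2.5514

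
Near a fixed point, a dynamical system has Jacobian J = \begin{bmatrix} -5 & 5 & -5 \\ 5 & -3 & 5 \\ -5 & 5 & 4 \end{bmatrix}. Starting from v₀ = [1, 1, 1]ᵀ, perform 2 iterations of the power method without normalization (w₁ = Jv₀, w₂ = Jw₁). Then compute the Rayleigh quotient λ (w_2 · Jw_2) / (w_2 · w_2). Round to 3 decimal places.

λ ≈ -5.897

w1 = Jv₀ = ((-5)·1 + 5·1 + (-5)·1; 5·1 + (-3)·1 + 5·1; (-5)·1 + 5·1 + 4·1) = (-5, 7, 4)
w2 = Jw1 = ((-5)·(-5) + 5·7 + (-5)·4; 5·(-5) + (-3)·7 + 5·4; (-5)·(-5) + 5·7 + 4·4) = (40, -26, 76)
Jw2 = (-710, 658, -26)
w2·Jw2 = 40·(-710) + (-26)·658 + 76·(-26) = -47484; w2·w2 = 40·40 + (-26)·(-26) + 76·76 = 8052
λ ≈ -47484/8052 = -5.897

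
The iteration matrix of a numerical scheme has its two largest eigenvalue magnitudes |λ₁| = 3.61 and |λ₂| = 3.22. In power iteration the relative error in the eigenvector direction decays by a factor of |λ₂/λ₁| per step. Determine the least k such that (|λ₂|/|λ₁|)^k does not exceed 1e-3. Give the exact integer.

|λ₂/λ₁| = 3.22/3.61 = 0.89197
Need k ≥ ln(1e-3) / ln(0.89197) = -6.9078 / -0.1143 ≈ 60.421
Smallest integer k satisfying the bound: 61

61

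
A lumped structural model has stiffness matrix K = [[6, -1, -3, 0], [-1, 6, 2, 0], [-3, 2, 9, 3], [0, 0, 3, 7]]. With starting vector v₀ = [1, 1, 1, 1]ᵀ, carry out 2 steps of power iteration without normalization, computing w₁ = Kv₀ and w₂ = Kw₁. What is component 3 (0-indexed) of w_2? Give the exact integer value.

w1 = Kv₀ = (2, 7, 11, 10)
w2 = Kw1 = (-28, 62, 137, 103)
The requested component of w2 is 103.

103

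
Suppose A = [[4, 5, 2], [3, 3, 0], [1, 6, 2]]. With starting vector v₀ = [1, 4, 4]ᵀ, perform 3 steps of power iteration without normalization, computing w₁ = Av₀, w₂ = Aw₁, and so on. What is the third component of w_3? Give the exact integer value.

w1 = Av₀ = (4·1 + 5·4 + 2·4; 3·1 + 3·4 + 0·4; 1·1 + 6·4 + 2·4) = (32, 15, 33)
w2 = Aw1 = (4·32 + 5·15 + 2·33; 3·32 + 3·15 + 0·33; 1·32 + 6·15 + 2·33) = (269, 141, 188)
w3 = Aw2 = (2157, 1230, 1491)
The requested component of w3 is 1491.

1491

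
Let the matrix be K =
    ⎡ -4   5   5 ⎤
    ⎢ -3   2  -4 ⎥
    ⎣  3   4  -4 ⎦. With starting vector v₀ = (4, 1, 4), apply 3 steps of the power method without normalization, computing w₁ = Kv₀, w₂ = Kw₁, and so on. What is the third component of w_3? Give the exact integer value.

w1 = Kv₀ = ((-4)·4 + 5·1 + 5·4; (-3)·4 + 2·1 + (-4)·4; 3·4 + 4·1 + (-4)·4) = (9, -26, 0)
w2 = Kw1 = ((-4)·9 + 5·(-26) + 5·0; (-3)·9 + 2·(-26) + (-4)·0; 3·9 + 4·(-26) + (-4)·0) = (-166, -79, -77)
w3 = Kw2 = (-116, 648, -506)
The requested component of w3 is -506.

-506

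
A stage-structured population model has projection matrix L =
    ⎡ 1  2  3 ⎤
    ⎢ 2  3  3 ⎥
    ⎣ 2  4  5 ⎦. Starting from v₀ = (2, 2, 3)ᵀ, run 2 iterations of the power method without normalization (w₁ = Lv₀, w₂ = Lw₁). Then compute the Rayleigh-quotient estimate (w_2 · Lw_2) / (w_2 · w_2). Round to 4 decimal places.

8.9004

w1 = Lv₀ = (15, 19, 27)
w2 = Lw1 = (134, 168, 241)
Lw2 = (1193, 1495, 2145)
w2·Lw2 = 134·1193 + 168·1495 + 241·2145 = 927967; w2·w2 = 134·134 + 168·168 + 241·241 = 104261
λ ≈ 927967/104261 = 8.9004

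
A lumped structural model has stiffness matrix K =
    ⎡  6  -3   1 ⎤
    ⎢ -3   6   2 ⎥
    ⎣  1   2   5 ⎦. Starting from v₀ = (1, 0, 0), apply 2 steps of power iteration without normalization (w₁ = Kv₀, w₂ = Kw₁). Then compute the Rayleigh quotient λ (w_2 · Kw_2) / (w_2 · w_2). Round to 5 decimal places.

w1 = Kv₀ = (6·1 + (-3)·0 + 1·0; (-3)·1 + 6·0 + 2·0; 1·1 + 2·0 + 5·0) = (6, -3, 1)
w2 = Kw1 = (6·6 + (-3)·(-3) + 1·1; (-3)·6 + 6·(-3) + 2·1; 1·6 + 2·(-3) + 5·1) = (46, -34, 5)
Kw2 = (383, -332, 3)
w2·Kw2 = 46·383 + (-34)·(-332) + 5·3 = 28921; w2·w2 = 46·46 + (-34)·(-34) + 5·5 = 3297
λ ≈ 28921/3297 = 8.77191

λ ≈ 8.77191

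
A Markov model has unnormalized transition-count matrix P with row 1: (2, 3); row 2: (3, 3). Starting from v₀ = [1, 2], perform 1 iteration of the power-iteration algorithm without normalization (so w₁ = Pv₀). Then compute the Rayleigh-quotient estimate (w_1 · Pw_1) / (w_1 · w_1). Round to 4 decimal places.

w1 = Pv₀ = (8, 9)
Pw1 = (43, 51)
w1·Pw1 = 8·43 + 9·51 = 803; w1·w1 = 8·8 + 9·9 = 145
λ ≈ 803/145 = 5.5379

5.5379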